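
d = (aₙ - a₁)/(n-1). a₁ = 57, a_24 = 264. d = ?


d = (aₙ - a₁)/(n-1)
= (264 - 57)/(24-1)
= 207/23 = 9

d = 9


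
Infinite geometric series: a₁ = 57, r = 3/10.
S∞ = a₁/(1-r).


S∞ = a₁/(1-r) = 57/(1 - 3/10)
= 57/(7/10)
= 570/7

S∞ = 570/7


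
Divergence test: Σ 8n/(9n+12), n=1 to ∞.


lim(n→∞) 8n/(9n+12) = 8/9 = 8/9  (divide numerator and denominator by n)
lim aₙ = 8/9 ≠ 0 → series DIVERGES

Diverges (lim aₙ = 8/9 ≠ 0)


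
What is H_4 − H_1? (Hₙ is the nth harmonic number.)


Σₖ₌2^4 1/k = 1/2 + 1/3 + 1/4
= 13/12
≈ 1.0833

Sum = 13/12 ≈ 1.0833


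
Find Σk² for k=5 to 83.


Σₖ₌5^83 k² = Σₖ₌₁^83 k² − Σₖ₌₁^4 k²
= 83·84·167/6 − 4·5·9/6
= 194054 − 30 = 194024

Σk² = 194024


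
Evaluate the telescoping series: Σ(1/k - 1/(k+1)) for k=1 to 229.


Telescoping: adjacent terms cancel.
= 1/1 - 1/230
= 1 - 1/230 = 229/230

Sum = 229/230


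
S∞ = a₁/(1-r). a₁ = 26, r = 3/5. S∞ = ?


S∞ = a₁/(1-r) = 26/(1 - 3/5)
= 26/(2/5)
= 65

S∞ = 65


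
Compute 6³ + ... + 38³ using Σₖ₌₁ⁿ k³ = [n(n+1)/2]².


Σₖ₌6^38 k³ = [38·39/2]² − [5·6/2]²
= 549081 − 225 = 548856

Σk³ = 548856


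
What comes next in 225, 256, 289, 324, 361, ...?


Pattern: perfect squares: n²
Terms: 225, 256, 289, 324, 361
Next term = 400

Next term = 400


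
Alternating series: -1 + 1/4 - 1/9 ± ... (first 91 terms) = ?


S = -1 + 1/4 - 1/9 + 1/16 - 1/25 + 1/36 - 1/49 + 1/64 ± ...
= -0.8225
(Full series converges to -π²/12 ≈ -0.8225)

S_91 = -0.8225


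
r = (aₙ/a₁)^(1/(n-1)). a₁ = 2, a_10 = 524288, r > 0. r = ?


r^(n-1) = aₙ/a₁
r^9 = 524288/2 = 262144
r = 262144^(1/9)
= 4

r = 4


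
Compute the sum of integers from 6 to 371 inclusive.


Σₖ₌6^371 k = Σₖ₌₁^371 k − Σₖ₌₁^5 k
= 371·372/2 − 5·6/2
= 69006 − 15 = 68991

Σk = 68991


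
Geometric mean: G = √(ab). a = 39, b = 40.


GM = √(39×40) = √1560 = 39.4968

GM = 39.4968


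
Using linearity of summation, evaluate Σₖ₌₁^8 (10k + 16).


Σ(10k+16) = 10·Σk + 16·n
= 10·36 + 16·8
= 360 + 128 = 488

Σ = 488


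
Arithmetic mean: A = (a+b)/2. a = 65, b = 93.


AM = (65 + 93)/2 = 158/2 = 79

AM = 79


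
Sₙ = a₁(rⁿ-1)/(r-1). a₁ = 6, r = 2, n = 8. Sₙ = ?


Sₙ = 6×(2^8 - 1)/(2 - 1)
= 6×(256 - 1)/1
= 6×255/1
= 1530

S_8 = 1530


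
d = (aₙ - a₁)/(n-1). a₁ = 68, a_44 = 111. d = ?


d = (aₙ - a₁)/(n-1)
= (111 - 68)/(44-1)
= 43/43 = 1

d = 1


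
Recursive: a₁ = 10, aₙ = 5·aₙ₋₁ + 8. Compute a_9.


Computing step by step:
a_1 = 10
a_2 = 58
a_3 = 298
a_4 = 1498
a_5 = 7498
a_6 = 37498
a_7 = 187498
a_8 = 937498
a_9 = 4687498


a_9 = 4687498


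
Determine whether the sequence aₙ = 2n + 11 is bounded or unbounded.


aₙ = 2n + 11 → as n→∞, aₙ→∞
No finite upper bound exists
The sequence is UNBOUNDED

Unbounded (aₙ → ∞ as n → ∞)


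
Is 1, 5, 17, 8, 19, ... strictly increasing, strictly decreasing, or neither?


Differences: 4, 12, -9, 11
Difference at position 1 is +4 (> 0) but position 3 is -9 (< 0) — sequence both rises and falls
→ NOT monotonic

Not monotonic


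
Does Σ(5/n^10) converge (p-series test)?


p-series test: Σ c/n^p converges if p > 1, diverges if p ≤ 1 (constant c > 0 doesn't affect convergence).
p = 10
10 > 1 → CONVERGES

Converges (p = 10 > 1)


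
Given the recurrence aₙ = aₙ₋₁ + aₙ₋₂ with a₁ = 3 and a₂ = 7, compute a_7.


Computing iteratively: 3, 7, 10, 17, 27, 44, 71
a_7 = 71

a_7 = 71


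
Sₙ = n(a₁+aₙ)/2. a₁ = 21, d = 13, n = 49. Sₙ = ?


aₙ = 21 + (49-1)×13 = 645
Sₙ = n(a₁+aₙ)/2 = 49×(21+645)/2
= 49×666/2 = 16317

S_49 = 16317


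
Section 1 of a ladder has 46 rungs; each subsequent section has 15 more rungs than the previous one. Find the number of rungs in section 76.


aₙ = a₁ + (n-1)d
= 46 + (76-1)×15
= 46 + 1125
= 1171

a_76 = 1171


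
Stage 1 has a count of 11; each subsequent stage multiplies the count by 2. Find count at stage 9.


aₙ = a₁·r^(n-1)
= 11×2^8
= 11×256
= 2816

a_9 = 2816


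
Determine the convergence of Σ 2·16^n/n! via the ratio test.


aₙ = 2·16^n/n!
a_{n+1}/aₙ = 16^(n+1)/(n+1)! × n!/16^n  (constant 2 cancels)
= 16/(n+1)
L = lim(n→∞) 16/(n+1) = 0
L < 1 → series CONVERGES

Converges (ratio test: L = 0 < 1)


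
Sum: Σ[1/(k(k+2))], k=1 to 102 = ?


1/(k(k+2)) = (1/2)·(1/k - 1/(k+2)) (partial fractions)
Telescoping: Σ = (1/2)·(1 + 1/2 - 1/103 - 1/104) = 15861/21424

Sum = 15861/21424


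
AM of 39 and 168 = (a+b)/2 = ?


AM = (39 + 168)/2 = 207/2 = 103.5

AM = 103.5


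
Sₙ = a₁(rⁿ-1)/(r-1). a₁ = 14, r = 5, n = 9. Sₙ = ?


Sₙ = 14×(5^9 - 1)/(5 - 1)
= 14×(1953125 - 1)/4
= 14×1953124/4
= 6835934

S_9 = 6835934


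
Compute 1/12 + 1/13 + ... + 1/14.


Σₖ₌12^14 1/k = 1/12 + 1/13 + 1/14
= 253/1092
≈ 0.2317

Sum = 253/1092 ≈ 0.2317


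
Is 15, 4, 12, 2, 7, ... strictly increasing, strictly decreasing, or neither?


Differences: -11, 8, -10, 5
Difference at position 2 is +8 (> 0) but position 1 is -11 (< 0) — sequence both rises and falls
→ NOT monotonic

Not monotonic


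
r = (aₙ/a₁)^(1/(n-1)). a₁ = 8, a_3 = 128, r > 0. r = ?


r^(n-1) = aₙ/a₁
r^2 = 128/8 = 16
r = 16^(1/2)
= ±4; taking r > 0 gives r = 4

r = 4


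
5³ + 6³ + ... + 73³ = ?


Σₖ₌5^73 k³ = [73·74/2]² − [4·5/2]²
= 7295401 − 100 = 7295301

Σk³ = 7295301


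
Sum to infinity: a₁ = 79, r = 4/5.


S∞ = a₁/(1-r) = 79/(1 - 4/5)
= 79/(1/5)
= 395

S∞ = 395


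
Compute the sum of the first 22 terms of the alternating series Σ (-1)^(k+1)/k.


S = 1 - 1/2 + 1/3 - 1/4 + 1/5 - 1/6 + 1/7 - 1/8 ± ...
= 0.6709
(Full series converges to +ln(2) ≈ +0.6931)

S_22 = 0.6709


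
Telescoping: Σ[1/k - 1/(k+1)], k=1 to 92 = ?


Telescoping: adjacent terms cancel.
= 1/1 - 1/93
= 1 - 1/93 = 92/93

Sum = 92/93


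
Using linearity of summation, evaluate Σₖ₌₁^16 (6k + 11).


Σ(6k+11) = 6·Σk + 11·n
= 6·136 + 11·16
= 816 + 176 = 992

Σ = 992


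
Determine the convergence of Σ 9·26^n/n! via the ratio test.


aₙ = 9·26^n/n!
a_{n+1}/aₙ = 26^(n+1)/(n+1)! × n!/26^n  (constant 9 cancels)
= 26/(n+1)
L = lim(n→∞) 26/(n+1) = 0
L < 1 → series CONVERGES

Converges (ratio test: L = 0 < 1)


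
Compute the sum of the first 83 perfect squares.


n = 83
n(n+1)(2n+1)/6 = 83×84×167/6
= 1164324/6 = 194054

Σk² = 194054


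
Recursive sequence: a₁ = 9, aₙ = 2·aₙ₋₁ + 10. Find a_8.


Computing step by step:
a_1 = 9
a_2 = 28
a_3 = 66
a_4 = 142
a_5 = 294
a_6 = 598
a_7 = 1206
a_8 = 2422


a_8 = 2422


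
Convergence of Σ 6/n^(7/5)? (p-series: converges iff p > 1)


p-series test: Σ c/n^p converges if p > 1, diverges if p ≤ 1 (constant c > 0 doesn't affect convergence).
p = 7/5
7/5 > 1 → CONVERGES

Converges (p = 7/5 > 1)


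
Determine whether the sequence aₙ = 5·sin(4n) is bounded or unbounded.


For all n, -1 ≤ sin(4n) ≤ 1, so -5 ≤ 5·sin(4n) ≤ 5
Lower bound: -5, Upper bound: 5
The sequence IS bounded

Bounded (-5 ≤ aₙ ≤ 5)


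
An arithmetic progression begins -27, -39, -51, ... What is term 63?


aₙ = a₁ + (n-1)d
= -27 + (63-1)×-12
= -27 - 744
= -771

a_63 = -771


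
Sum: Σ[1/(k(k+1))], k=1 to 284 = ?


1/(k(k+1)) = 1/k - 1/(k+1) (partial fractions)
Telescoping: Σ = 1 - 1/285 = 284/285

Sum = 284/285


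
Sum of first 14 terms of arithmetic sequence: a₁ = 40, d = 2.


aₙ = 40 + (14-1)×2 = 66
Sₙ = n(a₁+aₙ)/2 = 14×(40+66)/2
= 14×106/2 = 742

S_14 = 742


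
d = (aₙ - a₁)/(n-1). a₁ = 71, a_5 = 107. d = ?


d = (aₙ - a₁)/(n-1)
= (107 - 71)/(5-1)
= 36/4 = 9

d = 9


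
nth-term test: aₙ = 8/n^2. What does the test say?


lim(n→∞) 8/n^2 = 0
lim aₙ = 0 → nth-term test is INCONCLUSIVE
(Need other tests; this is actually a convergent p-series with p=2 > 1)

Inconclusive (lim aₙ = 0; need another test)


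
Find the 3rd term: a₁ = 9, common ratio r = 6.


aₙ = a₁·r^(n-1)
= 9×6^2
= 9×36
= 324

a_3 = 324


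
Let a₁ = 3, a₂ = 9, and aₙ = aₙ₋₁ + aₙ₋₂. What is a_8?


Computing iteratively: 3, 9, 12, 21, 33, 54, 87, 141
a_8 = 141

a_8 = 141


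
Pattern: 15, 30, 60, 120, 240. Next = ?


Pattern: geometric (r=2)
Terms: 15, 30, 60, 120, 240
Next term = 480

Next term = 480


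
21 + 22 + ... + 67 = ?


Σₖ₌21^67 k = Σₖ₌₁^67 k − Σₖ₌₁^20 k
= 67·68/2 − 20·21/2
= 2278 − 210 = 2068

Σk = 2068


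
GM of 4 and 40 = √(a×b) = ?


GM = √(4×40) = √160 = 12.6491

GM = 12.6491


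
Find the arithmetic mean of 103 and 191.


AM = (103 + 191)/2 = 294/2 = 147

AM = 147


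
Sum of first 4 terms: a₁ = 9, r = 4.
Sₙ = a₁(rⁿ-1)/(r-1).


Sₙ = 9×(4^4 - 1)/(4 - 1)
= 9×(256 - 1)/3
= 9×255/3
= 765

S_4 = 765


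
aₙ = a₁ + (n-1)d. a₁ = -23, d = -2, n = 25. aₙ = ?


aₙ = a₁ + (n-1)d
= -23 + (25-1)×-2
= -23 - 48
= -71

a_25 = -71


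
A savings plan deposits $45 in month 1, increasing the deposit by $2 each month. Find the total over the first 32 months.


aₙ = 45 + (32-1)×2 = 107
Sₙ = n(a₁+aₙ)/2 = 32×(45+107)/2
= 32×152/2 = 2432

S_32 = 2432


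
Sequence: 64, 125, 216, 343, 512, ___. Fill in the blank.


Pattern: perfect cubes: n³
Terms: 64, 125, 216, 343, 512
Next term = 729

Next term = 729


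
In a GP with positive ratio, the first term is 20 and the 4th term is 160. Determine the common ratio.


r^(n-1) = aₙ/a₁
r^3 = 160/20 = 8
r = 8^(1/3)
= 2

r = 2


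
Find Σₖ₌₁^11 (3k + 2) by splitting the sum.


Σ(3k+2) = 3·Σk + 2·n
= 3·66 + 2·11
= 198 + 22 = 220

Σ = 220


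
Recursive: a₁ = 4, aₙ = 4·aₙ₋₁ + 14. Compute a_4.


Computing step by step:
a_1 = 4
a_2 = 30
a_3 = 134
a_4 = 550


a_4 = 550


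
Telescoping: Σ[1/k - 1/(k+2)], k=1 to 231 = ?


Telescoping with gap 2: two head and two tail terms survive.
= (1 + 1/2) - (1/232 + 1/233)
= 3/2 - 1/232 - 1/233 = 80619/54056

Sum = 80619/54056


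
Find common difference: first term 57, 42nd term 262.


d = (aₙ - a₁)/(n-1)
= (262 - 57)/(42-1)
= 205/41 = 5

d = 5


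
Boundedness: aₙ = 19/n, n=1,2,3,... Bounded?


a₁ = 19, a₂ = 19/2, a₃ = 19/3, ...
0 < aₙ ≤ 19 for all n ≥ 1
Lower bound: 0, Upper bound: 19
The sequence IS bounded

Bounded (0 < aₙ ≤ 19)


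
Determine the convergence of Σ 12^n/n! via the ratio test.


aₙ = 12^n/n!
a_{n+1}/aₙ = 12^(n+1)/(n+1)! × n!/12^n
= 12/(n+1)
L = lim(n→∞) 12/(n+1) = 0
L < 1 → series CONVERGES

Converges (ratio test: L = 0 < 1)


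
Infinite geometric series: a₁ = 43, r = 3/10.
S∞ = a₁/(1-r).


S∞ = a₁/(1-r) = 43/(1 - 3/10)
= 43/(7/10)
= 430/7

S∞ = 430/7


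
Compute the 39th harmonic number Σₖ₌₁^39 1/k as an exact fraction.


H_39 = 1/1 + 1/2 + 1/3 + ... + 1/39
= 2066035355155033/485721041551200
≈ 4.2535

H_39 = 2066035355155033/485721041551200 ≈ 4.2535


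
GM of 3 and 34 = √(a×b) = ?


GM = √(3×34) = √102 = 10.0995

GM = 10.0995


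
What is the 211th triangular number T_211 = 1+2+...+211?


n(n+1)/2 = 211×212/2 = 44732/2 = 22366

Σk = 22366


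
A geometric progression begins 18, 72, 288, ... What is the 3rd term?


aₙ = a₁·r^(n-1)
= 18×4^2
= 18×16
= 288

a_3 = 288


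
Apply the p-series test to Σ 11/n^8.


p-series test: Σ c/n^p converges if p > 1, diverges if p ≤ 1 (constant c > 0 doesn't affect convergence).
p = 8
8 > 1 → CONVERGES

Converges (p = 8 > 1)


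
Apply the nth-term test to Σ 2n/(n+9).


lim(n→∞) 2n/(n+9) = 2/1 = 2  (divide numerator and denominator by n)
lim aₙ = 2 ≠ 0 → series DIVERGES

Diverges (lim aₙ = 2 ≠ 0)


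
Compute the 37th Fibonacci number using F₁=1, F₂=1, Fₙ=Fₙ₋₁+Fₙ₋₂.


Fibonacci sequence: 1, 1, 2, 3, 5, 8, 13, 21, 34, 55, 89, ...
F(37) = 24157817

F(37) = 24157817


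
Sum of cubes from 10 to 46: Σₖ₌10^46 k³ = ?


Σₖ₌10^46 k³ = [46·47/2]² − [9·10/2]²
= 1168561 − 2025 = 1166536

Σk³ = 1166536


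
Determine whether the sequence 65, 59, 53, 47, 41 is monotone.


Differences: -6, -6, -6, -6
All differences < 0 → strictly DECREASING

Monotonically decreasing


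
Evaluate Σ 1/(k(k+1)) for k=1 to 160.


1/(k(k+1)) = 1/k - 1/(k+1) (partial fractions)
Telescoping: Σ = 1 - 1/161 = 160/161

Sum = 160/161


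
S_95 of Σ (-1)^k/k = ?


S = -1 + 1/2 - 1/3 + 1/4 - 1/5 + 1/6 - 1/7 + 1/8 ± ...
= -0.6984
(Full series converges to -ln(2) ≈ -0.6931)

S_95 = -0.6984


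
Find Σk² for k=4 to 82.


Σₖ₌4^82 k² = Σₖ₌₁^82 k² − Σₖ₌₁^3 k²
= 82·83·165/6 − 3·4·7/6
= 187165 − 14 = 187151

Σk² = 187151


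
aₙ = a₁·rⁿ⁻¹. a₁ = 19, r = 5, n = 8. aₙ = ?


aₙ = a₁·r^(n-1)
= 19×5^7
= 19×78125
= 1484375

a_8 = 1484375


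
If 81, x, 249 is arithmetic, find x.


AM = (81 + 249)/2 = 330/2 = 165

AM = 165


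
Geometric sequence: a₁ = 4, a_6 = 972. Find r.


r^(n-1) = aₙ/a₁
r^5 = 972/4 = 243
r = 243^(1/5)
= 3

r = 3


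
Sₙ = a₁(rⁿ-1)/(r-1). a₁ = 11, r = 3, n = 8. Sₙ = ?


Sₙ = 11×(3^8 - 1)/(3 - 1)
= 11×(6561 - 1)/2
= 11×6560/2
= 36080

S_8 = 36080


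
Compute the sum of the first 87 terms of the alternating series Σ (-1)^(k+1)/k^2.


S = 1 - 1/4 + 1/9 - 1/16 + 1/25 - 1/36 + 1/49 - 1/64 ± ...
= 0.8225
(Full series converges to +π²/12 ≈ +0.8225)

S_87 = 0.8225


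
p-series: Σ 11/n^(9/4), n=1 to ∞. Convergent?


p-series test: Σ c/n^p converges if p > 1, diverges if p ≤ 1 (constant c > 0 doesn't affect convergence).
p = 9/4
9/4 > 1 → CONVERGES

Converges (p = 9/4 > 1)


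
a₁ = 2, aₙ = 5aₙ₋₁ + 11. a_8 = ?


Computing step by step:
a_1 = 2
a_2 = 21
a_3 = 116
a_4 = 591
a_5 = 2966
a_6 = 14841
a_7 = 74216
a_8 = 371091


a_8 = 371091


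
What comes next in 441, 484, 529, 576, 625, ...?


Pattern: perfect squares: n²
Terms: 441, 484, 529, 576, 625
Next term = 676

Next term = 676


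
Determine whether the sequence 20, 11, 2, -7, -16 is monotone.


Differences: -9, -9, -9, -9
All differences < 0 → strictly DECREASING

Monotonically decreasing


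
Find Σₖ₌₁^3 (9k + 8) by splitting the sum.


Σ(9k+8) = 9·Σk + 8·n
= 9·6 + 8·3
= 54 + 24 = 78

Σ = 78


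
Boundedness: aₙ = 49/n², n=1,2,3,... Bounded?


a₁ = 49, a₂ = 49/4, a₃ = 49/9, ...
0 < aₙ ≤ 49 for all n ≥ 1
The sequence IS bounded

Bounded (0 < aₙ ≤ 49)


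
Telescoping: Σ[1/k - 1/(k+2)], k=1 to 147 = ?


Telescoping with gap 2: two head and two tail terms survive.
= (1 + 1/2) - (1/148 + 1/149)
= 3/2 - 1/148 - 1/149 = 32781/22052

Sum = 32781/22052


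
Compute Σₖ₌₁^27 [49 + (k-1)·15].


aₙ = 49 + (27-1)×15 = 439
Sₙ = n(a₁+aₙ)/2 = 27×(49+439)/2
= 27×488/2 = 6588

S_27 = 6588


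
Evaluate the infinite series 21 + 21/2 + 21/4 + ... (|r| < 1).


S∞ = a₁/(1-r) = 21/(1 - 1/2)
= 21/(1/2)
= 42

S∞ = 42


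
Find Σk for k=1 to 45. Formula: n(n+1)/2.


n(n+1)/2 = 45×46/2 = 2070/2 = 1035

Σk = 1035


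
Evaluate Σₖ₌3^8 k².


Σₖ₌3^8 k² = Σₖ₌₁^8 k² − Σₖ₌₁^2 k²
= 8·9·17/6 − 2·3·5/6
= 204 − 5 = 199

Σk² = 199


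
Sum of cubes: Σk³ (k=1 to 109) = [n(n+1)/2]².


n(n+1)/2 = 109×110/2 = 5995
Σk³ = 5995² = 35940025

Σk³ = 35940025


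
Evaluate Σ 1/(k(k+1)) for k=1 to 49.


1/(k(k+1)) = 1/k - 1/(k+1) (partial fractions)
Telescoping: Σ = 1 - 1/50 = 49/50

Sum = 49/50


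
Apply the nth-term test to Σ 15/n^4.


lim(n→∞) 15/n^4 = 0
lim aₙ = 0 → nth-term test is INCONCLUSIVE
(Need other tests; this is actually a convergent p-series with p=4 > 1)

Inconclusive (lim aₙ = 0; need another test)


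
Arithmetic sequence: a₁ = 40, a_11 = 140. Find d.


d = (aₙ - a₁)/(n-1)
= (140 - 40)/(11-1)
= 100/10 = 10

d = 10


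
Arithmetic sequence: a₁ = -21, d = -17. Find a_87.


aₙ = a₁ + (n-1)d
= -21 + (87-1)×-17
= -21 - 1462
= -1483

a_87 = -1483


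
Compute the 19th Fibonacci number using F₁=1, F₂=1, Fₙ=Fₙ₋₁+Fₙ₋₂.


Fibonacci sequence: 1, 1, 2, 3, 5, 8, 13, 21, 34, 55, 89, ...
F(19) = 4181

F(19) = 4181


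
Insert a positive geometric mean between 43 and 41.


GM = √(43×41) = √1763 = 41.9881

GM = 41.9881


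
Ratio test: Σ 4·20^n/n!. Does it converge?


aₙ = 4·20^n/n!
a_{n+1}/aₙ = 20^(n+1)/(n+1)! × n!/20^n  (constant 4 cancels)
= 20/(n+1)
L = lim(n→∞) 20/(n+1) = 0
L < 1 → series CONVERGES

Converges (ratio test: L = 0 < 1)


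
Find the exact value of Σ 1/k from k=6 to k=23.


Σₖ₌6^23 1/k = 1/6 + 1/7 + 1/8 + ... + 1/23
= 2589587393/1784742960
≈ 1.451

Sum = 2589587393/1784742960 ≈ 1.451


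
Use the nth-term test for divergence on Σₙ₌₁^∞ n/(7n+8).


lim(n→∞) n/(7n+8) = 1/7 = 1/7  (divide numerator and denominator by n)
lim aₙ = 1/7 ≠ 0 → series DIVERGES

Diverges (lim aₙ = 1/7 ≠ 0)


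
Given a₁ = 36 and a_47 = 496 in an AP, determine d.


d = (aₙ - a₁)/(n-1)
= (496 - 36)/(47-1)
= 460/46 = 10

d = 10


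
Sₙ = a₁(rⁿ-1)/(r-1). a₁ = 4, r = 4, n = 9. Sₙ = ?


Sₙ = 4×(4^9 - 1)/(4 - 1)
= 4×(262144 - 1)/3
= 4×262143/3
= 349524

S_9 = 349524


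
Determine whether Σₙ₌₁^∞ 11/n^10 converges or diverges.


p-series test: Σ c/n^p converges if p > 1, diverges if p ≤ 1 (constant c > 0 doesn't affect convergence).
p = 10
10 > 1 → CONVERGES

Converges (p = 10 > 1)


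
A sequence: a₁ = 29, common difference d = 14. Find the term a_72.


aₙ = a₁ + (n-1)d
= 29 + (72-1)×14
= 29 + 994
= 1023

a_72 = 1023


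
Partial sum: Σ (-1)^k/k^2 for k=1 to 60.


S = -1 + 1/4 - 1/9 + 1/16 - 1/25 + 1/36 - 1/49 + 1/64 ± ...
= -0.8223
(Full series converges to -π²/12 ≈ -0.8225)

S_60 = -0.8223


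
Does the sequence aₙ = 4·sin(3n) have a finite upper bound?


For all n, -1 ≤ sin(3n) ≤ 1, so -4 ≤ 4·sin(3n) ≤ 4
Lower bound: -4, Upper bound: 4
The sequence IS bounded

Bounded (-4 ≤ aₙ ≤ 4)


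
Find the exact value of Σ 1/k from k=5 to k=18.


Σₖ₌5^18 1/k = 1/5 + 1/6 + 1/7 + ... + 1/18
= 5765801/4084080
≈ 1.4118

Sum = 5765801/4084080 ≈ 1.4118


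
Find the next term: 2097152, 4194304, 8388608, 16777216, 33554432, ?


Pattern: powers of 2: 2ⁿ
Terms: 2097152, 4194304, 8388608, 16777216, 33554432
Next term = 67108864

Next term = 67108864


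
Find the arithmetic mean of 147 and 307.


AM = (147 + 307)/2 = 454/2 = 227

AM = 227


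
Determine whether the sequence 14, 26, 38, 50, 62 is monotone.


Differences: 12, 12, 12, 12
All differences > 0 → strictly INCREASING

Monotonically increasing


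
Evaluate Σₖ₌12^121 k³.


Σₖ₌12^121 k³ = [121·122/2]² − [11·12/2]²
= 54479161 − 4356 = 54474805

Σk³ = 54474805


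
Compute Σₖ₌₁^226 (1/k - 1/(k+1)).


Telescoping: adjacent terms cancel.
= 1/1 - 1/227
= 1 - 1/227 = 226/227

Sum = 226/227


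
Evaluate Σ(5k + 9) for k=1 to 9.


Σ(5k+9) = 5·Σk + 9·n
= 5·45 + 9·9
= 225 + 81 = 306

Σ = 306


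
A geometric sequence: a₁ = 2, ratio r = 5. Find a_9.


aₙ = a₁·r^(n-1)
= 2×5^8
= 2×390625
= 781250

a_9 = 781250


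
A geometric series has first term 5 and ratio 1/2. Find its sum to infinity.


S∞ = a₁/(1-r) = 5/(1 - 1/2)
= 5/(1/2)
= 10

S∞ = 10


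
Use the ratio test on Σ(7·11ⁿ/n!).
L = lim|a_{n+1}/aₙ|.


aₙ = 7·11^n/n!
a_{n+1}/aₙ = 11^(n+1)/(n+1)! × n!/11^n  (constant 7 cancels)
= 11/(n+1)
L = lim(n→∞) 11/(n+1) = 0
L < 1 → series CONVERGES

Converges (ratio test: L = 0 < 1)


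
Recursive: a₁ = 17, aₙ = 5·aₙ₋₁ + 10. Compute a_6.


Computing step by step:
a_1 = 17
a_2 = 95
a_3 = 485
a_4 = 2435
a_5 = 12185
a_6 = 60935


a_6 = 60935


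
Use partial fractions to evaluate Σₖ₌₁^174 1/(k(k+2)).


1/(k(k+2)) = (1/2)·(1/k - 1/(k+2)) (partial fractions)
Telescoping: Σ = (1/2)·(1 + 1/2 - 1/175 - 1/176) = 45849/61600

Sum = 45849/61600


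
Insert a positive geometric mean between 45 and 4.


GM = √(45×4) = √180 = 13.4164

GM = 13.4164


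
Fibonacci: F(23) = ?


Fibonacci sequence: 1, 1, 2, 3, 5, 8, 13, 21, 34, 55, 89, ...
F(23) = 28657

F(23) = 28657


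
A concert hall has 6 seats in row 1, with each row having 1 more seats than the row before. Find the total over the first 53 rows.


aₙ = 6 + (53-1)×1 = 58
Sₙ = n(a₁+aₙ)/2 = 53×(6+58)/2
= 53×64/2 = 1696

S_53 = 1696


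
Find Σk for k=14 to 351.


Σₖ₌14^351 k = Σₖ₌₁^351 k − Σₖ₌₁^13 k
= 351·352/2 − 13·14/2
= 61776 − 91 = 61685

Σk = 61685


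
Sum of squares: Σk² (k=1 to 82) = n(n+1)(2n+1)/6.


n = 82
n(n+1)(2n+1)/6 = 82×83×165/6
= 1122990/6 = 187165

Σk² = 187165


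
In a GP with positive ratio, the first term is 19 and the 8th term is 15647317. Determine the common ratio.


r^(n-1) = aₙ/a₁
r^7 = 15647317/19 = 823543
r = 823543^(1/7)
= 7

r = 7


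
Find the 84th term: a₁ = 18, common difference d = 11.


aₙ = a₁ + (n-1)d
= 18 + (84-1)×11
= 18 + 913
= 931

a_84 = 931


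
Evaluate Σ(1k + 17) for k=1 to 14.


Σ(1k+17) = 1·Σk + 17·n
= 1·105 + 17·14
= 105 + 238 = 343

Σ = 343


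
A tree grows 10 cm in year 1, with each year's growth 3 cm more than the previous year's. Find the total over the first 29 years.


aₙ = 10 + (29-1)×3 = 94
Sₙ = n(a₁+aₙ)/2 = 29×(10+94)/2
= 29×104/2 = 1508

S_29 = 1508


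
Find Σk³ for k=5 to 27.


Σₖ₌5^27 k³ = [27·28/2]² − [4·5/2]²
= 142884 − 100 = 142784

Σk³ = 142784


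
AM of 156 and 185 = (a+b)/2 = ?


AM = (156 + 185)/2 = 341/2 = 170.5

AM = 170.5


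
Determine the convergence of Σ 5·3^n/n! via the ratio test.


aₙ = 5·3^n/n!
a_{n+1}/aₙ = 3^(n+1)/(n+1)! × n!/3^n  (constant 5 cancels)
= 3/(n+1)
L = lim(n→∞) 3/(n+1) = 0
L < 1 → series CONVERGES

Converges (ratio test: L = 0 < 1)


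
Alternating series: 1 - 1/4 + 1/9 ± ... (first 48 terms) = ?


S = 1 - 1/4 + 1/9 - 1/16 + 1/25 - 1/36 + 1/49 - 1/64 ± ...
= 0.8223
(Full series converges to +π²/12 ≈ +0.8225)

S_48 = 0.8223


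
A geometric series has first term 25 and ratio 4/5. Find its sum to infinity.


S∞ = a₁/(1-r) = 25/(1 - 4/5)
= 25/(1/5)
= 125

S∞ = 125


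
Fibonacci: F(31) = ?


Fibonacci sequence: 1, 1, 2, 3, 5, 8, 13, 21, 34, 55, 89, ...
F(31) = 1346269

F(31) = 1346269


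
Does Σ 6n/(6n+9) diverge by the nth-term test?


lim(n→∞) 6n/(6n+9) = 6/6 = 1  (divide numerator and denominator by n)
lim aₙ = 1 ≠ 0 → series DIVERGES

Diverges (lim aₙ = 1 ≠ 0)


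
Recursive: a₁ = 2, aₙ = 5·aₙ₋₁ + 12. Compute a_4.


Computing step by step:
a_1 = 2
a_2 = 22
a_3 = 122
a_4 = 622


a_4 = 622


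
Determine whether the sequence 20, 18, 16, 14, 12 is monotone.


Differences: -2, -2, -2, -2
All differences < 0 → strictly DECREASING

Monotonically decreasing


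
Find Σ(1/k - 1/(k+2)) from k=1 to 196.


Telescoping with gap 2: two head and two tail terms survive.
= (1 + 1/2) - (1/197 + 1/198)
= 3/2 - 1/197 - 1/198 = 29057/19503

Sum = 29057/19503


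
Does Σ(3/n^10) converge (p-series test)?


p-series test: Σ c/n^p converges if p > 1, diverges if p ≤ 1 (constant c > 0 doesn't affect convergence).
p = 10
10 > 1 → CONVERGES

Converges (p = 10 > 1)


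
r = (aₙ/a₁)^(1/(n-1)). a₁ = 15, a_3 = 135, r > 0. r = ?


r^(n-1) = aₙ/a₁
r^2 = 135/15 = 9
r = 9^(1/2)
= ±3; taking r > 0 gives r = 3

r = 3


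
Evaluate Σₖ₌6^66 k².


Σₖ₌6^66 k² = Σₖ₌₁^66 k² − Σₖ₌₁^5 k²
= 66·67·133/6 − 5·6·11/6
= 98021 − 55 = 97966

Σk² = 97966


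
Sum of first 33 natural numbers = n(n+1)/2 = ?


n(n+1)/2 = 33×34/2 = 1122/2 = 561

Σk = 561


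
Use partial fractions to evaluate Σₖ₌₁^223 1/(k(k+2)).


1/(k(k+2)) = (1/2)·(1/k - 1/(k+2)) (partial fractions)
Telescoping: Σ = (1/2)·(1 + 1/2 - 1/224 - 1/225) = 75151/100800

Sum = 75151/100800


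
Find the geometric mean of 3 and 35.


GM = √(3×35) = √105 = 10.247

GM = 10.247


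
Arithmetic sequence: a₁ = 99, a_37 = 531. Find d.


d = (aₙ - a₁)/(n-1)
= (531 - 99)/(37-1)
= 432/36 = 12

d = 12


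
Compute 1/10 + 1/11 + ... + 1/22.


Σₖ₌10^22 1/k = 1/10 + 1/11 + 1/12 + ... + 1/22
= 200631103/232792560
≈ 0.8618

Sum = 200631103/232792560 ≈ 0.8618


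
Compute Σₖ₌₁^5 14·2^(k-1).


Sₙ = 14×(2^5 - 1)/(2 - 1)
= 14×(32 - 1)/1
= 14×31/1
= 434

S_5 = 434


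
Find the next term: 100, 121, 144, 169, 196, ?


Pattern: perfect squares: n²
Terms: 100, 121, 144, 169, 196
Next term = 225

Next term = 225


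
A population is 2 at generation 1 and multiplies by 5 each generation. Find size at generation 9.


aₙ = a₁·r^(n-1)
= 2×5^8
= 2×390625
= 781250

a_9 = 781250


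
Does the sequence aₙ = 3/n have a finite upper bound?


a₁ = 3, a₂ = 3/2, a₃ = 3/3, ...
0 < aₙ ≤ 3 for all n ≥ 1
Lower bound: 0, Upper bound: 3
The sequence IS bounded

Bounded (0 < aₙ ≤ 3)


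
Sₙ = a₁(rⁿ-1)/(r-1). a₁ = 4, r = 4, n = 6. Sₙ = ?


Sₙ = 4×(4^6 - 1)/(4 - 1)
= 4×(4096 - 1)/3
= 4×4095/3
= 5460

S_6 = 5460


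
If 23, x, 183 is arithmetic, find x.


AM = (23 + 183)/2 = 206/2 = 103

AM = 103


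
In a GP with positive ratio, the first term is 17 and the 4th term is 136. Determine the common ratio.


r^(n-1) = aₙ/a₁
r^3 = 136/17 = 8
r = 8^(1/3)
= 2

r = 2


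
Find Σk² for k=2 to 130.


Σₖ₌2^130 k² = Σₖ₌₁^130 k² − Σₖ₌₁^1 k²
= 130·131·261/6 − 1·2·3/6
= 740805 − 1 = 740804

Σk² = 740804


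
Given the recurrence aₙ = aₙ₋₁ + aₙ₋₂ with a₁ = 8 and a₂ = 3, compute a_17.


Computing iteratively: 8, 3, 11, 14, 25, 39, 64, 103, 167, 270, 437, 707, ...
a_17 = 7841

a_17 = 7841


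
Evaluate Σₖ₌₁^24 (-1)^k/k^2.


S = -1 + 1/4 - 1/9 + 1/16 - 1/25 + 1/36 - 1/49 + 1/64 ± ...
= -0.8216
(Full series converges to -π²/12 ≈ -0.8225)

S_24 = -0.8216


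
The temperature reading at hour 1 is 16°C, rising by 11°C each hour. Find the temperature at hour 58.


aₙ = a₁ + (n-1)d
= 16 + (58-1)×11
= 16 + 627
= 643

a_58 = 643


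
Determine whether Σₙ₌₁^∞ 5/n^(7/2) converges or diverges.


p-series test: Σ c/n^p converges if p > 1, diverges if p ≤ 1 (constant c > 0 doesn't affect convergence).
p = 7/2
7/2 > 1 → CONVERGES

Converges (p = 7/2 > 1)


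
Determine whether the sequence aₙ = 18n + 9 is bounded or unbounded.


aₙ = 18n + 9 → as n→∞, aₙ→∞
No finite upper bound exists
The sequence is UNBOUNDED

Unbounded (aₙ → ∞ as n → ∞)


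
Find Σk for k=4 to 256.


Σₖ₌4^256 k = Σₖ₌₁^256 k − Σₖ₌₁^3 k
= 256·257/2 − 3·4/2
= 32896 − 6 = 32890

Σk = 32890


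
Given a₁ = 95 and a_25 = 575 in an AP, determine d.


d = (aₙ - a₁)/(n-1)
= (575 - 95)/(25-1)
= 480/24 = 20

d = 20


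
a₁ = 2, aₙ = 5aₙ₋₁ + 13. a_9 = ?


Computing step by step:
a_1 = 2
a_2 = 23
a_3 = 128
a_4 = 653
a_5 = 3278
a_6 = 16403
a_7 = 82028
a_8 = 410153
a_9 = 2050778


a_9 = 2050778


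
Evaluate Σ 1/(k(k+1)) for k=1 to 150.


1/(k(k+1)) = 1/k - 1/(k+1) (partial fractions)
Telescoping: Σ = 1 - 1/151 = 150/151

Sum = 150/151


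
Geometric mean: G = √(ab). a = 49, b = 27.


GM = √(49×27) = √1323 = 36.3731

GM = 36.3731


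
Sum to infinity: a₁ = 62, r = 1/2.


S∞ = a₁/(1-r) = 62/(1 - 1/2)
= 62/(1/2)
= 124

S∞ = 124


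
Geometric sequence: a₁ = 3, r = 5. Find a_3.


aₙ = a₁·r^(n-1)
= 3×5^2
= 3×25
= 75

a_3 = 75


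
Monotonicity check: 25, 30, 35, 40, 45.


Differences: 5, 5, 5, 5
All differences > 0 → strictly INCREASING

Monotonically increasing


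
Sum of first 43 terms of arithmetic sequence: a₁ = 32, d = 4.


aₙ = 32 + (43-1)×4 = 200
Sₙ = n(a₁+aₙ)/2 = 43×(32+200)/2
= 43×232/2 = 4988

S_43 = 4988


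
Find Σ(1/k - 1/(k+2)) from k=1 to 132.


Telescoping with gap 2: two head and two tail terms survive.
= (1 + 1/2) - (1/133 + 1/134)
= 3/2 - 1/133 - 1/134 = 13233/8911

Sum = 13233/8911


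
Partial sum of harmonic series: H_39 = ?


H_39 = 1/1 + 1/2 + 1/3 + ... + 1/39
= 2066035355155033/485721041551200
≈ 4.2535

H_39 = 2066035355155033/485721041551200 ≈ 4.2535


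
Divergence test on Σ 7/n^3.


lim(n→∞) 7/n^3 = 0
lim aₙ = 0 → nth-term test is INCONCLUSIVE
(Need other tests; this is actually a convergent p-series with p=3 > 1)

Inconclusive (lim aₙ = 0; need another test)


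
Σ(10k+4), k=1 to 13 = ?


Σ(10k+4) = 10·Σk + 4·n
= 10·91 + 4·13
= 910 + 52 = 962

Σ = 962


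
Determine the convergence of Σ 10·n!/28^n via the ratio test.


aₙ = 10·n!/28^n
a_{n+1}/aₙ = (n+1)!/28^(n+1) × 28^n/n!  (constant 10 cancels)
= (n+1)/28
L = lim(n→∞) (n+1)/28 = ∞
L > 1 → series DIVERGES

Diverges (ratio test: L = ∞ > 1)


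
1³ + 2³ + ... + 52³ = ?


n(n+1)/2 = 52×53/2 = 1378
Σk³ = 1378² = 1898884

Σk³ = 1898884


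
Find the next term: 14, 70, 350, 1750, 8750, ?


Pattern: geometric (r=5)
Terms: 14, 70, 350, 1750, 8750
Next term = 43750

Next term = 43750


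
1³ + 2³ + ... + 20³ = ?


n(n+1)/2 = 20×21/2 = 210
Σk³ = 210² = 44100

Σk³ = 44100


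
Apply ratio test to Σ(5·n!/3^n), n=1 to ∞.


aₙ = 5·n!/3^n
a_{n+1}/aₙ = (n+1)!/3^(n+1) × 3^n/n!  (constant 5 cancels)
= (n+1)/3
L = lim(n→∞) (n+1)/3 = ∞
L > 1 → series DIVERGES

Diverges (ratio test: L = ∞ > 1)


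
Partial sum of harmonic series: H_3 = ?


H_3 = 1/1 + 1/2 + 1/3
= 11/6
≈ 1.8333

H_3 = 11/6 ≈ 1.8333


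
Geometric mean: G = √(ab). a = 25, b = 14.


GM = √(25×14) = √350 = 18.7083

GM = 18.7083


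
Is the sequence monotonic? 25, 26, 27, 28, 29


Differences: 1, 1, 1, 1
All differences > 0 → strictly INCREASING

Monotonically increasing


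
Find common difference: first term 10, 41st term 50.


d = (aₙ - a₁)/(n-1)
= (50 - 10)/(41-1)
= 40/40 = 1

d = 1


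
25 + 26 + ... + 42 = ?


Σₖ₌25^42 k = Σₖ₌₁^42 k − Σₖ₌₁^24 k
= 42·43/2 − 24·25/2
= 903 − 300 = 603

Σk = 603


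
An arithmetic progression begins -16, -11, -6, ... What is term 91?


aₙ = a₁ + (n-1)d
= -16 + (91-1)×5
= -16 + 450
= 434

a_91 = 434


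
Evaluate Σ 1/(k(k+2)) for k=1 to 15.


1/(k(k+2)) = (1/2)·(1/k - 1/(k+2)) (partial fractions)
Telescoping: Σ = (1/2)·(1 + 1/2 - 1/16 - 1/17) = 375/544

Sum = 375/544


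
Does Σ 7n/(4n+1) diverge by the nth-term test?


lim(n→∞) 7n/(4n+1) = 7/4 = 7/4  (divide numerator and denominator by n)
lim aₙ = 7/4 ≠ 0 → series DIVERGES

Diverges (lim aₙ = 7/4 ≠ 0)


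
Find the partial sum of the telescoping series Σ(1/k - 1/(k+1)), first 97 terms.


Telescoping: adjacent terms cancel.
= 1/1 - 1/98
= 1 - 1/98 = 97/98

Sum = 97/98


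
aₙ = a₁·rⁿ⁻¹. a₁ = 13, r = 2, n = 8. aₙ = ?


aₙ = a₁·r^(n-1)
= 13×2^7
= 13×128
= 1664

a_8 = 1664


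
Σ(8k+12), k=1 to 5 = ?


Σ(8k+12) = 8·Σk + 12·n
= 8·15 + 12·5
= 120 + 60 = 180

Σ = 180


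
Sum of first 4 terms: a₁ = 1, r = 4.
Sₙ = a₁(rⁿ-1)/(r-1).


Sₙ = 1×(4^4 - 1)/(4 - 1)
= 1×(256 - 1)/3
= 1×255/3
= 85

S_4 = 85


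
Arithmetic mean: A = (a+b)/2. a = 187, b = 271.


AM = (187 + 271)/2 = 458/2 = 229

AM = 229


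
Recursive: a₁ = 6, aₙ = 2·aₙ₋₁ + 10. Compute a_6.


Computing step by step:
a_1 = 6
a_2 = 22
a_3 = 54
a_4 = 118
a_5 = 246
a_6 = 502


a_6 = 502


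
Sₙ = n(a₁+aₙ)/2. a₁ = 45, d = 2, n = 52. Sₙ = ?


aₙ = 45 + (52-1)×2 = 147
Sₙ = n(a₁+aₙ)/2 = 52×(45+147)/2
= 52×192/2 = 4992

S_52 = 4992


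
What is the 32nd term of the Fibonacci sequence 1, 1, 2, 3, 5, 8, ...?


Fibonacci sequence: 1, 1, 2, 3, 5, 8, 13, 21, 34, 55, 89, ...
F(32) = 2178309

F(32) = 2178309


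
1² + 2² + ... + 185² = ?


n = 185
n(n+1)(2n+1)/6 = 185×186×371/6
= 12766110/6 = 2127685

Σk² = 2127685


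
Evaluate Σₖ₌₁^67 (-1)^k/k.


S = -1 + 1/2 - 1/3 + 1/4 - 1/5 + 1/6 - 1/7 + 1/8 ± ...
= -0.7006
(Full series converges to -ln(2) ≈ -0.6931)

S_67 = -0.7006


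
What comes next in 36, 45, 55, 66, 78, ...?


Pattern: triangular numbers: n(n+1)/2
Terms: 36, 45, 55, 66, 78
Next term = 91

Next term = 91


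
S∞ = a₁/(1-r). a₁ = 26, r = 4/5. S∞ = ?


S∞ = a₁/(1-r) = 26/(1 - 4/5)
= 26/(1/5)
= 130

S∞ = 130


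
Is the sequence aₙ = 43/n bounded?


a₁ = 43, a₂ = 43/2, a₃ = 43/3, ...
0 < aₙ ≤ 43 for all n ≥ 1
Lower bound: 0, Upper bound: 43
The sequence IS bounded

Bounded (0 < aₙ ≤ 43)


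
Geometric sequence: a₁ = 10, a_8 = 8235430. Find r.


r^(n-1) = aₙ/a₁
r^7 = 8235430/10 = 823543
r = 823543^(1/7)
= 7

r = 7


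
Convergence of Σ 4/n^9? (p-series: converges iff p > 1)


p-series test: Σ c/n^p converges if p > 1, diverges if p ≤ 1 (constant c > 0 doesn't affect convergence).
p = 9
9 > 1 → CONVERGES

Converges (p = 9 > 1)


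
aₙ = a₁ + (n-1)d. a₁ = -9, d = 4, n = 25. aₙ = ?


aₙ = a₁ + (n-1)d
= -9 + (25-1)×4
= -9 + 96
= 87

a_25 = 87


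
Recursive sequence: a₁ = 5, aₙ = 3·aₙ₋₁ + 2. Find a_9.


Computing step by step:
a_1 = 5
a_2 = 17
a_3 = 53
a_4 = 161
a_5 = 485
a_6 = 1457
a_7 = 4373
a_8 = 13121
a_9 = 39365


a_9 = 39365


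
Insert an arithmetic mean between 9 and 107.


AM = (9 + 107)/2 = 116/2 = 58

AM = 58


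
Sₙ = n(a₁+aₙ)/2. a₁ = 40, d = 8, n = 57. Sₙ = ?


aₙ = 40 + (57-1)×8 = 488
Sₙ = n(a₁+aₙ)/2 = 57×(40+488)/2
= 57×528/2 = 15048

S_57 = 15048


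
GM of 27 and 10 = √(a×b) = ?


GM = √(27×10) = √270 = 16.4317

GM = 16.4317


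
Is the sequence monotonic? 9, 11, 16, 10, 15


Differences: 2, 5, -6, 5
Difference at position 1 is +2 (> 0) but position 3 is -6 (< 0) — sequence both rises and falls
→ NOT monotonic

Not monotonic


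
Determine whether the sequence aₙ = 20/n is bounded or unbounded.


a₁ = 20, a₂ = 20/2, a₃ = 20/3, ...
0 < aₙ ≤ 20 for all n ≥ 1
Lower bound: 0, Upper bound: 20
The sequence IS bounded

Bounded (0 < aₙ ≤ 20)


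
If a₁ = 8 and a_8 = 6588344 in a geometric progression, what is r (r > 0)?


r^(n-1) = aₙ/a₁
r^7 = 6588344/8 = 823543
r = 823543^(1/7)
= 7

r = 7


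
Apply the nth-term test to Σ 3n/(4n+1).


lim(n→∞) 3n/(4n+1) = 3/4 = 3/4  (divide numerator and denominator by n)
lim aₙ = 3/4 ≠ 0 → series DIVERGES

Diverges (lim aₙ = 3/4 ≠ 0)


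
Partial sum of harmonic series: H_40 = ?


H_40 = 1/1 + 1/2 + 1/3 + ... + 1/40
= 2078178381193813/485721041551200
≈ 4.2785

H_40 = 2078178381193813/485721041551200 ≈ 4.2785


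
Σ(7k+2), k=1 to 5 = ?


Σ(7k+2) = 7·Σk + 2·n
= 7·15 + 2·5
= 105 + 10 = 115

Σ = 115


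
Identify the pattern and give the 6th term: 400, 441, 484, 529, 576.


Pattern: perfect squares: n²
Terms: 400, 441, 484, 529, 576
Next term = 625

Next term = 625


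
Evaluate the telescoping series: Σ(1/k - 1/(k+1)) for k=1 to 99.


Telescoping: adjacent terms cancel.
= 1/1 - 1/100
= 1 - 1/100 = 99/100

Sum = 99/100


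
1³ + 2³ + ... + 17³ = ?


n(n+1)/2 = 17×18/2 = 153
Σk³ = 153² = 23409

Σk³ = 23409


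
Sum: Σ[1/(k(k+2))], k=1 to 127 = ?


1/(k(k+2)) = (1/2)·(1/k - 1/(k+2)) (partial fractions)
Telescoping: Σ = (1/2)·(1 + 1/2 - 1/128 - 1/129) = 24511/33024

Sum = 24511/33024


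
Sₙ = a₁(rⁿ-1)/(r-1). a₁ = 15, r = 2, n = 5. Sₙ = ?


Sₙ = 15×(2^5 - 1)/(2 - 1)
= 15×(32 - 1)/1
= 15×31/1
= 465

S_5 = 465


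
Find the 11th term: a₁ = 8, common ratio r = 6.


aₙ = a₁·r^(n-1)
= 8×6^10
= 8×60466176
= 483729408

a_11 = 483729408


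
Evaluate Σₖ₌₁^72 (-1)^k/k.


S = -1 + 1/2 - 1/3 + 1/4 - 1/5 + 1/6 - 1/7 + 1/8 ± ...
= -0.6863
(Full series converges to -ln(2) ≈ -0.6931)

S_72 = -0.6863


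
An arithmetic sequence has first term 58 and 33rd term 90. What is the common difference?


d = (aₙ - a₁)/(n-1)
= (90 - 58)/(33-1)
= 32/32 = 1

d = 1


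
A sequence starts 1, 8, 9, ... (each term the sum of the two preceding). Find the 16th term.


Computing iteratively: 1, 8, 9, 17, 26, 43, 69, 112, 181, 293, 474, 767, ...
a_16 = 5257

a_16 = 5257


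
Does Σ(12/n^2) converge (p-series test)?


p-series test: Σ c/n^p converges if p > 1, diverges if p ≤ 1 (constant c > 0 doesn't affect convergence).
p = 2
2 > 1 → CONVERGES

Converges (p = 2 > 1)


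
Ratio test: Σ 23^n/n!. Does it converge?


aₙ = 23^n/n!
a_{n+1}/aₙ = 23^(n+1)/(n+1)! × n!/23^n
= 23/(n+1)
L = lim(n→∞) 23/(n+1) = 0
L < 1 → series CONVERGES

Converges (ratio test: L = 0 < 1)


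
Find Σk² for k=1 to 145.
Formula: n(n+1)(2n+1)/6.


n = 145
n(n+1)(2n+1)/6 = 145×146×291/6
= 6160470/6 = 1026745

Σk² = 1026745


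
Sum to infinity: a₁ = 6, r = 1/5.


S∞ = a₁/(1-r) = 6/(1 - 1/5)
= 6/(4/5)
= 15/2

S∞ = 15/2


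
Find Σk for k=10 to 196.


Σₖ₌10^196 k = Σₖ₌₁^196 k − Σₖ₌₁^9 k
= 196·197/2 − 9·10/2
= 19306 − 45 = 19261

Σk = 19261


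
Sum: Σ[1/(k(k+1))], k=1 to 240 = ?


1/(k(k+1)) = 1/k - 1/(k+1) (partial fractions)
Telescoping: Σ = 1 - 1/241 = 240/241

Sum = 240/241


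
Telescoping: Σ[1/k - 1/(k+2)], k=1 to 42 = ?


Telescoping with gap 2: two head and two tail terms survive.
= (1 + 1/2) - (1/43 + 1/44)
= 3/2 - 1/43 - 1/44 = 2751/1892

Sum = 2751/1892


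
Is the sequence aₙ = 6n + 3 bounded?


aₙ = 6n + 3 → as n→∞, aₙ→∞
No finite upper bound exists
The sequence is UNBOUNDED

Unbounded (aₙ → ∞ as n → ∞)


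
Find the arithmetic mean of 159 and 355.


AM = (159 + 355)/2 = 514/2 = 257

AM = 257


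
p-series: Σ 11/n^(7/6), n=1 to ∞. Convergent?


p-series test: Σ c/n^p converges if p > 1, diverges if p ≤ 1 (constant c > 0 doesn't affect convergence).
p = 7/6
7/6 > 1 → CONVERGES

Converges (p = 7/6 > 1)


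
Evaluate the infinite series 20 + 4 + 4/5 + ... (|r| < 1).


S∞ = a₁/(1-r) = 20/(1 - 1/5)
= 20/(4/5)
= 25

S∞ = 25


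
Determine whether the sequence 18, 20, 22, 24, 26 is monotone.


Differences: 2, 2, 2, 2
All differences > 0 → strictly INCREASING

Monotonically increasing


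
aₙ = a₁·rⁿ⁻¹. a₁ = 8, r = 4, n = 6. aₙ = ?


aₙ = a₁·r^(n-1)
= 8×4^5
= 8×1024
= 8192

a_6 = 8192


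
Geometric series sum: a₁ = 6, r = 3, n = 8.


Sₙ = 6×(3^8 - 1)/(3 - 1)
= 6×(6561 - 1)/2
= 6×6560/2
= 19680

S_8 = 19680


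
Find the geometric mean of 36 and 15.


GM = √(36×15) = √540 = 23.2379

GM = 23.2379


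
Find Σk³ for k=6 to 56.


Σₖ₌6^56 k³ = [56·57/2]² − [5·6/2]²
= 2547216 − 225 = 2546991

Σk³ = 2546991
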